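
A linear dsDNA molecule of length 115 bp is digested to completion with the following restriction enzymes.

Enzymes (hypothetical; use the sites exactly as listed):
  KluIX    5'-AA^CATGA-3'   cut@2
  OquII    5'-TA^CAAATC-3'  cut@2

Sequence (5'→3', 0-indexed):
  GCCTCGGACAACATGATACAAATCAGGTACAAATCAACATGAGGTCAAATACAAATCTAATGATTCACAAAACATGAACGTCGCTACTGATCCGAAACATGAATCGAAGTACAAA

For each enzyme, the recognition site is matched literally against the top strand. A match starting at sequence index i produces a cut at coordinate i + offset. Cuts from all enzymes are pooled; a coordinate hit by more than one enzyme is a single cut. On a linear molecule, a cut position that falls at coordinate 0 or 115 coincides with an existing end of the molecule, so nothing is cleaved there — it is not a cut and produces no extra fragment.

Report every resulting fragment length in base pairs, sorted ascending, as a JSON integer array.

[7,8,11,11,14,18,21,25]

Per-enzyme occurrences:
  KluIX AACATGA/2: at [9, 35, 70, 95] ⇒ [11, 37, 72, 97]
  OquII TACAAATC/2: at [16, 27, 49] ⇒ [18, 29, 51]

All cut coordinates (distinct, sorted): [11, 18, 29, 37, 51, 72, 97]

Fragment lengths:
  [0,11): 11 bp
  [11,18): 7 bp
  [18,29): 11 bp
  [29,37): 8 bp
  [37,51): 14 bp
  [51,72): 21 bp
  [72,97): 25 bp
  [97,115): 18 bp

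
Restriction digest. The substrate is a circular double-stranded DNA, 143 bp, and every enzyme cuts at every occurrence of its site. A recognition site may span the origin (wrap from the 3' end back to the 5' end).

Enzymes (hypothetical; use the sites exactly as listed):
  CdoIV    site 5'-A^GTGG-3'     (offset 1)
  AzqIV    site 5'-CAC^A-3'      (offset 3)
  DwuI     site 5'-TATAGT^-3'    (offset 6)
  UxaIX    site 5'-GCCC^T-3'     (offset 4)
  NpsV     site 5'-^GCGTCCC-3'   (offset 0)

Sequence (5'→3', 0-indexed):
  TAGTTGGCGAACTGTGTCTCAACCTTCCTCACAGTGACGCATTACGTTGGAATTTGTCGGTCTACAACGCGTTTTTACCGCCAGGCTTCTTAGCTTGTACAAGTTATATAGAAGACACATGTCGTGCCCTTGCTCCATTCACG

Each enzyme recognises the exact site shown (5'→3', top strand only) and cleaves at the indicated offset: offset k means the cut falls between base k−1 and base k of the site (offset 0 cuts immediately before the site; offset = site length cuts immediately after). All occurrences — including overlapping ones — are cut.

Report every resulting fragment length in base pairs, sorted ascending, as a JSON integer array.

Site scan:
  CdoIV (AGTGG, off=1): no sites
  AzqIV CACA/3: at [29, 115] ⇒ [32, 118]
  DwuI (TATAGT, off=6): no sites
  UxaIX GCCCT/4: at [125] ⇒ [129]
  NpsV (GCGTCCC, off=0): no sites

Pooled cuts: [32, 118, 129]

Fragment lengths:
  32→118: 86 bp
  118→129: 11 bp
  129→32 (wrap): 143-129+32 = 46 bp

[11,46,86]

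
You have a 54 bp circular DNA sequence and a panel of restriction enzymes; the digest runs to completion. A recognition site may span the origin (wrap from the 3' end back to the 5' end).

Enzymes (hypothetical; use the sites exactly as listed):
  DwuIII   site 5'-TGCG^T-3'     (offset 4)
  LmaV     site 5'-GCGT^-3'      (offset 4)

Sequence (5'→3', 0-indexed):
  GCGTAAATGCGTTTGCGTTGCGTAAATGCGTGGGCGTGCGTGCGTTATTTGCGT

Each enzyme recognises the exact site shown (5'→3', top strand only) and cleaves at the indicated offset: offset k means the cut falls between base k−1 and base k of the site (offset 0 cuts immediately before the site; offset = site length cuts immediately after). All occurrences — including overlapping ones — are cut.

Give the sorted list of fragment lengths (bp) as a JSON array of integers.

[1,1,1,1,1,1,1,1,3,3,3,4,5,6,7,7,8]

Site scan:
  DwuIII TGCGT/4: at [7, 13, 18, 26, 36, 40, 49, 53] ⇒ [3, 11, 17, 22, 30, 40, 44, 53]
  LmaV GCGT/4: at [0, 8, 14, 19, 27, 33, 37, 41, 50] ⇒ [0, 4, 12, 18, 23, 31, 37, 41, 45]

Pooled cuts: [0, 3, 4, 11, 12, 17, 18, 22, 23, 30, 31, 37, 40, 41, 44, 45, 53]

Fragments:
  0→3: 3 bp
  3→4: 1 bp
  4→11: 7 bp
  11→12: 1 bp
  12→17: 5 bp
  17→18: 1 bp
  18→22: 4 bp
  22→23: 1 bp
  23→30: 7 bp
  30→31: 1 bp
  31→37: 6 bp
  37→40: 3 bp
  40→41: 1 bp
  41→44: 3 bp
  44→45: 1 bp
  45→53: 8 bp
  53→0 (wrap): 54-53+0 = 1 bp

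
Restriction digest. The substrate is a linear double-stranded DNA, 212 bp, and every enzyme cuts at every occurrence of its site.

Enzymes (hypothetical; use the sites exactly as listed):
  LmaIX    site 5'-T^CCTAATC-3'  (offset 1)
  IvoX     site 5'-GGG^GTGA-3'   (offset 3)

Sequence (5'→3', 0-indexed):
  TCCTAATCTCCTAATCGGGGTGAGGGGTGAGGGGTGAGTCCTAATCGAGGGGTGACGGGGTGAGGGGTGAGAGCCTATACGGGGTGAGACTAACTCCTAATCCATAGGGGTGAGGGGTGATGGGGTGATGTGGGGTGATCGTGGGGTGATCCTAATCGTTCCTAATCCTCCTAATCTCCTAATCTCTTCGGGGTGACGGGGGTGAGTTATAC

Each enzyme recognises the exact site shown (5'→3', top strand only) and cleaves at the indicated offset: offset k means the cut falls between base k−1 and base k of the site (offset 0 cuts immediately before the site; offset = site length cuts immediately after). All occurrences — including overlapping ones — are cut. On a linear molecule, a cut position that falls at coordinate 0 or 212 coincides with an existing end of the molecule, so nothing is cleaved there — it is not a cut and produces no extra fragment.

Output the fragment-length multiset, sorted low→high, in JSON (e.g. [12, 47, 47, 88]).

Scan for sites:
  LmaIX (TCCTAATC, off=1): starts [0, 8, 38, 94, 149, 159, 168, 176] → cuts [1, 9, 39, 95, 150, 160, 169, 177]
  IvoX (GGGGTGA, off=3): starts [16, 23, 30, 48, 56, 63, 80, 106, 113, 121, 131, 142, 189, 198] → cuts [19, 26, 33, 51, 59, 66, 83, 109, 116, 124, 134, 145, 192, 201]

All cut coordinates (distinct, sorted): [1, 9, 19, 26, 33, 39, 51, 59, 66, 83, 95, 109, 116, 124, 134, 145, 150, 160, 169, 177, 192, 201]

Fragment lengths:
  [0,1): 1 bp
  [1,9): 8 bp
  [9,19): 10 bp
  [19,26): 7 bp
  [26,33): 7 bp
  [33,39): 6 bp
  [39,51): 12 bp
  [51,59): 8 bp
  [59,66): 7 bp
  [66,83): 17 bp
  [83,95): 12 bp
  [95,109): 14 bp
  [109,116): 7 bp
  [116,124): 8 bp
  [124,134): 10 bp
  [134,145): 11 bp
  [145,150): 5 bp
  [150,160): 10 bp
  [160,169): 9 bp
  [169,177): 8 bp
  [177,192): 15 bp
  [192,201): 9 bp
  [201,212): 11 bp

[1,5,6,7,7,7,7,8,8,8,8,9,9,10,10,10,11,11,12,12,14,15,17]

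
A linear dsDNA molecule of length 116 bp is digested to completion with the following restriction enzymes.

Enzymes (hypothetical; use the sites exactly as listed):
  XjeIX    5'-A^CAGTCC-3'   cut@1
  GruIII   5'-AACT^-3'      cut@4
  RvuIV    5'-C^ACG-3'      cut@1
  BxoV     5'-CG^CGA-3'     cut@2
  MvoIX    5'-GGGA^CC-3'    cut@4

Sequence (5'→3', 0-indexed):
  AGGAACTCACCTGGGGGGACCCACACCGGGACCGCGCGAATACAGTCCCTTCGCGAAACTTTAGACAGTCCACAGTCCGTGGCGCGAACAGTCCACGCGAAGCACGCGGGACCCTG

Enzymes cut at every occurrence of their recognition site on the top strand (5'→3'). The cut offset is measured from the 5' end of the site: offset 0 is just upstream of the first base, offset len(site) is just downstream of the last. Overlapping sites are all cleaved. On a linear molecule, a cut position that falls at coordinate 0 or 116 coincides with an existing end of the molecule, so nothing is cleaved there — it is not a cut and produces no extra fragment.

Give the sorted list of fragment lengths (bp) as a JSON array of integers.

[3,4,5,5,5,6,6,6,7,7,7,8,11,12,12,12]

Per-enzyme occurrences:
  XjeIX ACAGTCC/1: at [41, 64, 71, 87] ⇒ [42, 65, 72, 88]
  GruIII AACT/4: at [3, 56] ⇒ [7, 60]
  RvuIV CACG/1: at [93, 102] ⇒ [94, 103]
  BxoV CGCGA/2: at [34, 51, 82, 95] ⇒ [36, 53, 84, 97]
  MvoIX GGGACC/4: at [15, 27, 107] ⇒ [19, 31, 111]

Pooled cuts: [7, 19, 31, 36, 42, 53, 60, 65, 72, 84, 88, 94, 97, 103, 111]

Fragment lengths:
  [0,7): 7 bp
  [7,19): 12 bp
  [19,31): 12 bp
  [31,36): 5 bp
  [36,42): 6 bp
  [42,53): 11 bp
  [53,60): 7 bp
  [60,65): 5 bp
  [65,72): 7 bp
  [72,84): 12 bp
  [84,88): 4 bp
  [88,94): 6 bp
  [94,97): 3 bp
  [97,103): 6 bp
  [103,111): 8 bp
  [111,116): 5 bp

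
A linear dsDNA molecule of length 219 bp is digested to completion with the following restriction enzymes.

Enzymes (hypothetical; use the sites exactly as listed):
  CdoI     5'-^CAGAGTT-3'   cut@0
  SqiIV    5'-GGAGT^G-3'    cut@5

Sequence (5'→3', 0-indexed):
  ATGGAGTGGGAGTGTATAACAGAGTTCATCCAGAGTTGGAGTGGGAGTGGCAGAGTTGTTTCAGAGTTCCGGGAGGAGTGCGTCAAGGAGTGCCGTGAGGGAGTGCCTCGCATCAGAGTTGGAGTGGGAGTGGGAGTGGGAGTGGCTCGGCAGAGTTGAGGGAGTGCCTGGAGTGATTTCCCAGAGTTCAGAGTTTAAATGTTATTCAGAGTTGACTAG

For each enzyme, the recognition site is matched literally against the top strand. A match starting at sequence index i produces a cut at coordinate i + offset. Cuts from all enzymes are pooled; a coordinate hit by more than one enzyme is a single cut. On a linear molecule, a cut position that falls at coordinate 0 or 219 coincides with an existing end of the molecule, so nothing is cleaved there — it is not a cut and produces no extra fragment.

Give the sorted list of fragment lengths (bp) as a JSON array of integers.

[2,6,6,6,6,6,6,7,7,7,7,9,9,11,11,12,12,12,13,13,15,18,18]

Scan for sites:
  CdoI (CAGAGTT, off=0): starts [19, 30, 50, 61, 113, 150, 181, 188, 206] → cuts [19, 30, 50, 61, 113, 150, 181, 188, 206]
  SqiIV (GGAGTG, off=5): starts [2, 8, 37, 43, 74, 86, 99, 120, 126, 132, 138, 160, 169] → cuts [7, 13, 42, 48, 79, 91, 104, 125, 131, 137, 143, 165, 174]

All cut coordinates (distinct, sorted): [7, 13, 19, 30, 42, 48, 50, 61, 79, 91, 104, 113, 125, 131, 137, 143, 150, 165, 174, 181, 188, 206]

Fragment lengths:
  [0,7): 7 bp
  [7,13): 6 bp
  [13,19): 6 bp
  [19,30): 11 bp
  [30,42): 12 bp
  [42,48): 6 bp
  [48,50): 2 bp
  [50,61): 11 bp
  [61,79): 18 bp
  [79,91): 12 bp
  [91,104): 13 bp
  [104,113): 9 bp
  [113,125): 12 bp
  [125,131): 6 bp
  [131,137): 6 bp
  [137,143): 6 bp
  [143,150): 7 bp
  [150,165): 15 bp
  [165,174): 9 bp
  [174,181): 7 bp
  [181,188): 7 bp
  [188,206): 18 bp
  [206,219): 13 bp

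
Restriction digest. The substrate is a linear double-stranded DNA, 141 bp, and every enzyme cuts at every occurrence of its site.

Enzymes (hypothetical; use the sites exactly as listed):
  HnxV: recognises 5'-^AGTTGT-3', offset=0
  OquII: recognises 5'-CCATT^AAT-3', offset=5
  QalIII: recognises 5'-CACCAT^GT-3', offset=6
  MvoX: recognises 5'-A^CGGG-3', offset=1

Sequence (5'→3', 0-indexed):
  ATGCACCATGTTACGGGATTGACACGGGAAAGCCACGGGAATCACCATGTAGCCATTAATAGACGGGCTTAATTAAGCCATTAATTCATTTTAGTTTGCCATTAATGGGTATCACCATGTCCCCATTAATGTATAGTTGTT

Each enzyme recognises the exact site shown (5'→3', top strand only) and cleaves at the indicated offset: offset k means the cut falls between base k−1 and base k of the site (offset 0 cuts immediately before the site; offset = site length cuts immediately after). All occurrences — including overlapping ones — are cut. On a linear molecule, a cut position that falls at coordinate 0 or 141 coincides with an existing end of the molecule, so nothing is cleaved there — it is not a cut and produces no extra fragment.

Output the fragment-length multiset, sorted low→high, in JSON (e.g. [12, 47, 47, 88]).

[4,6,7,7,9,9,9,11,11,13,15,19,21]

Site scan:
  HnxV (AGTTGT, off=0): starts [134] → cuts [134]
  OquII (CCATTAAT, off=5): starts [52, 77, 98, 122] → cuts [57, 82, 103, 127]
  QalIII (CACCATGT, off=6): starts [3, 42, 112] → cuts [9, 48, 118]
  MvoX (ACGGG, off=1): starts [12, 23, 34, 62] → cuts [13, 24, 35, 63]

Pooled cuts: [9, 13, 24, 35, 48, 57, 63, 82, 103, 118, 127, 134]

Fragment lengths:
  [0,9): 9 bp
  [9,13): 4 bp
  [13,24): 11 bp
  [24,35): 11 bp
  [35,48): 13 bp
  [48,57): 9 bp
  [57,63): 6 bp
  [63,82): 19 bp
  [82,103): 21 bp
  [103,118): 15 bp
  [118,127): 9 bp
  [127,134): 7 bp
  [134,141): 7 bp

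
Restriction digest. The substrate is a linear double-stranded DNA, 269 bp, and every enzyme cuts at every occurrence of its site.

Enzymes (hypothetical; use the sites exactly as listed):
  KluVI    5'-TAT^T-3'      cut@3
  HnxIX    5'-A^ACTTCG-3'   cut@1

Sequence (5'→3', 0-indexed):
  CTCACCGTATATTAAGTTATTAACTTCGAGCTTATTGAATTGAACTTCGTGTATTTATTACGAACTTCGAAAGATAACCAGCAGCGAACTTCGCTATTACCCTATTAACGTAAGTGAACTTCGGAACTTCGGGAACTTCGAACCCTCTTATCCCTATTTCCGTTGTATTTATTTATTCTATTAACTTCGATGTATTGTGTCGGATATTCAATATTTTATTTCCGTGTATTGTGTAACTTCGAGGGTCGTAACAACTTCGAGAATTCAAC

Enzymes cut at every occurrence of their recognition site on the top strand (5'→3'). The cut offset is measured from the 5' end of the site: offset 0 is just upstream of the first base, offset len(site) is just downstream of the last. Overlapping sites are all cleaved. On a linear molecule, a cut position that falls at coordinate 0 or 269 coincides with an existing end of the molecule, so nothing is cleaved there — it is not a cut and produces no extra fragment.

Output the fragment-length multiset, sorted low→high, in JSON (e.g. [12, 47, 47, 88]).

[2,2,4,4,4,5,5,5,6,7,8,8,8,8,9,10,10,11,11,12,12,12,12,13,16,18,23,24]

Scan for sites:
  KluVI TATT/3: at [9, 17, 32, 51, 55, 94, 102, 154, 165, 169, 173, 178, 192, 204, 211, 216, 226] ⇒ [12, 20, 35, 54, 58, 97, 105, 157, 168, 172, 176, 181, 195, 207, 214, 219, 229]
  HnxIX AACTTCG/1: at [21, 42, 62, 86, 116, 124, 133, 182, 234, 252] ⇒ [22, 43, 63, 87, 117, 125, 134, 183, 235, 253]

Pooled cuts: [12, 20, 22, 35, 43, 54, 58, 63, 87, 97, 105, 117, 125, 134, 157, 168, 172, 176, 181, 183, 195, 207, 214, 219, 229, 235, 253]

Fragments:
  [0,12): 12 bp
  [12,20): 8 bp
  [20,22): 2 bp
  [22,35): 13 bp
  [35,43): 8 bp
  [43,54): 11 bp
  [54,58): 4 bp
  [58,63): 5 bp
  [63,87): 24 bp
  [87,97): 10 bp
  [97,105): 8 bp
  [105,117): 12 bp
  [117,125): 8 bp
  [125,134): 9 bp
  [134,157): 23 bp
  [157,168): 11 bp
  [168,172): 4 bp
  [172,176): 4 bp
  [176,181): 5 bp
  [181,183): 2 bp
  [183,195): 12 bp
  [195,207): 12 bp
  [207,214): 7 bp
  [214,219): 5 bp
  [219,229): 10 bp
  [229,235): 6 bp
  [235,253): 18 bp
  [253,269): 16 bp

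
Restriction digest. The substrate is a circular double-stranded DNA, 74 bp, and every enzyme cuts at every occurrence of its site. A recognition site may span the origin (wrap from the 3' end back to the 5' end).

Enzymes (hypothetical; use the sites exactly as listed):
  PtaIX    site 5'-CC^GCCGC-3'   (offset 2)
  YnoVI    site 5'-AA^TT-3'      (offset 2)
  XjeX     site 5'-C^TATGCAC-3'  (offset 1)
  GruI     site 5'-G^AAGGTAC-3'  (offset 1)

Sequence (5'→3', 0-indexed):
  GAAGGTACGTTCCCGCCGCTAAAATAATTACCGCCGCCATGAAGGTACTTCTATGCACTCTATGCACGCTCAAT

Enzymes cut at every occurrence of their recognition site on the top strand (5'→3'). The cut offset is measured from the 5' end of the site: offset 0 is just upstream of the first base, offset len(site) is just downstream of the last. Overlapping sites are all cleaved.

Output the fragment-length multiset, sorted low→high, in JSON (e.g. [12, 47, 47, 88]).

[5,9,9,10,13,13,15]

Per-enzyme occurrences:
  PtaIX (CCGCCGC, off=2): starts [12, 30] → cuts [14, 32]
  YnoVI (AATT, off=2): starts [25] → cuts [27]
  XjeX (CTATGCAC, off=1): starts [50, 59] → cuts [51, 60]
  GruI (GAAGGTAC, off=1): starts [0, 40] → cuts [1, 41]

Pooled cuts: [1, 14, 27, 32, 41, 51, 60]

Fragment lengths:
  1→14: 13 bp
  14→27: 13 bp
  27→32: 5 bp
  32→41: 9 bp
  41→51: 10 bp
  51→60: 9 bp
  60→1 (wrap): 74-60+1 = 15 bp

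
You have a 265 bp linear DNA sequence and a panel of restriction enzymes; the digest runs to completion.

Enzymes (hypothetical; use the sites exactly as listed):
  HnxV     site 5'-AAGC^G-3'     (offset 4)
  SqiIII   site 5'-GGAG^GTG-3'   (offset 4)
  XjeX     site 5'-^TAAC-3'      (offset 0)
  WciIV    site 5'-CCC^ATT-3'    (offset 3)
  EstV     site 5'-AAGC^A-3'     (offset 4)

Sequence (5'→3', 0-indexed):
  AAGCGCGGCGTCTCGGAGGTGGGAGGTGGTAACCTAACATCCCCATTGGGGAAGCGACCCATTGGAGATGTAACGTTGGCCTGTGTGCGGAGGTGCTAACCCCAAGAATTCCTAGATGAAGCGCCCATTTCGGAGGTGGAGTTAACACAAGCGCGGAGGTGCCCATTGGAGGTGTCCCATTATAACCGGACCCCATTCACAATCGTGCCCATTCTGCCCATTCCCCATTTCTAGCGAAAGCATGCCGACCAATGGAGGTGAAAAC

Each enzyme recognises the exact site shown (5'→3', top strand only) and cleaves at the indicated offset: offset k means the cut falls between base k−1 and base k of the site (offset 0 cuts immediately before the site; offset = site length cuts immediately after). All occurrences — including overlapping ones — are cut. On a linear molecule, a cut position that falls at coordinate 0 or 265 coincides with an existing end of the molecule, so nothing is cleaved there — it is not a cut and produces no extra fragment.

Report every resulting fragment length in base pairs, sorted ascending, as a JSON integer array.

Per-enzyme occurrences:
  HnxV (AAGCG, off=4): starts [0, 51, 118, 148] → cuts [4, 55, 122, 152]
  SqiIII (GGAGGTG, off=4): starts [14, 21, 88, 131, 154, 167, 253] → cuts [18, 25, 92, 135, 158, 171, 257]
  XjeX (TAAC, off=0): starts [29, 34, 70, 96, 142, 182] → cuts [29, 34, 70, 96, 142, 182]
  WciIV (CCCATT, off=3): starts [41, 57, 123, 161, 175, 191, 207, 216, 223] → cuts [44, 60, 126, 164, 178, 194, 210, 219, 226]
  EstV (AAGCA, off=4): starts [237] → cuts [241]

All cut coordinates (distinct, sorted): [4, 18, 25, 29, 34, 44, 55, 60, 70, 92, 96, 122, 126, 135, 142, 152, 158, 164, 171, 178, 182, 194, 210, 219, 226, 241, 257]

Fragments:
  [0,4): 4 bp
  [4,18): 14 bp
  [18,25): 7 bp
  [25,29): 4 bp
  [29,34): 5 bp
  [34,44): 10 bp
  [44,55): 11 bp
  [55,60): 5 bp
  [60,70): 10 bp
  [70,92): 22 bp
  [92,96): 4 bp
  [96,122): 26 bp
  [122,126): 4 bp
  [126,135): 9 bp
  [135,142): 7 bp
  [142,152): 10 bp
  [152,158): 6 bp
  [158,164): 6 bp
  [164,171): 7 bp
  [171,178): 7 bp
  [178,182): 4 bp
  [182,194): 12 bp
  [194,210): 16 bp
  [210,219): 9 bp
  [219,226): 7 bp
  [226,241): 15 bp
  [241,257): 16 bp
  [257,265): 8 bp

[4,4,4,4,4,5,5,6,6,7,7,7,7,7,8,9,9,10,10,10,11,12,14,15,16,16,22,26]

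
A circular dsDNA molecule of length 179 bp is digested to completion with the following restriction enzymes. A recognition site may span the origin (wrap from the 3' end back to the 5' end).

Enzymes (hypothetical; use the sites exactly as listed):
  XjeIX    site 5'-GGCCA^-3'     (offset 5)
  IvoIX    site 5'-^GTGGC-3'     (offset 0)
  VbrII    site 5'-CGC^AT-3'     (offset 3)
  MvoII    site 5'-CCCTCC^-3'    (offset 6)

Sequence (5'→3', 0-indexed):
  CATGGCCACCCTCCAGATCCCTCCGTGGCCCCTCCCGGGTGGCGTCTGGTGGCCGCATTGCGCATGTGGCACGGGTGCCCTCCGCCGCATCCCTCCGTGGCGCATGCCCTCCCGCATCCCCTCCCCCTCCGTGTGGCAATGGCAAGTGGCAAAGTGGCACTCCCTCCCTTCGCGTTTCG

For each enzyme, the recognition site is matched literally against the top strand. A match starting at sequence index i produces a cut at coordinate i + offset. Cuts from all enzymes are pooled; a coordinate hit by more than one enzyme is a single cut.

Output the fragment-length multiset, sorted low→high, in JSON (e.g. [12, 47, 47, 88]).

[2,2,3,3,5,6,6,7,7,7,8,8,8,9,9,10,10,11,13,13,14,18]

Scan for sites:
  XjeIX (GGCCA, off=5): starts [3] → cuts [8]
  IvoIX (GTGGC, off=0): starts [24, 38, 48, 65, 96, 132, 145, 153] → cuts [24, 38, 48, 65, 96, 132, 145, 153]
  VbrII (CGCAT, off=3): starts [53, 60, 85, 100, 112, 177] → cuts [1, 56, 63, 88, 103, 115]
  MvoII (CCCTCC, off=6): starts [8, 18, 29, 77, 90, 106, 118, 124, 161] → cuts [14, 24, 35, 83, 96, 112, 124, 130, 167]

Pooled cuts: [1, 8, 14, 24, 35, 38, 48, 56, 63, 65, 83, 88, 96, 103, 112, 115, 124, 130, 132, 145, 153, 167]

Fragments:
  1→8: 7 bp
  8→14: 6 bp
  14→24: 10 bp
  24→35: 11 bp
  35→38: 3 bp
  38→48: 10 bp
  48→56: 8 bp
  56→63: 7 bp
  63→65: 2 bp
  65→83: 18 bp
  83→88: 5 bp
  88→96: 8 bp
  96→103: 7 bp
  103→112: 9 bp
  112→115: 3 bp
  115→124: 9 bp
  124→130: 6 bp
  130→132: 2 bp
  132→145: 13 bp
  145→153: 8 bp
  153→167: 14 bp
  167→1 (wrap): 179-167+1 = 13 bp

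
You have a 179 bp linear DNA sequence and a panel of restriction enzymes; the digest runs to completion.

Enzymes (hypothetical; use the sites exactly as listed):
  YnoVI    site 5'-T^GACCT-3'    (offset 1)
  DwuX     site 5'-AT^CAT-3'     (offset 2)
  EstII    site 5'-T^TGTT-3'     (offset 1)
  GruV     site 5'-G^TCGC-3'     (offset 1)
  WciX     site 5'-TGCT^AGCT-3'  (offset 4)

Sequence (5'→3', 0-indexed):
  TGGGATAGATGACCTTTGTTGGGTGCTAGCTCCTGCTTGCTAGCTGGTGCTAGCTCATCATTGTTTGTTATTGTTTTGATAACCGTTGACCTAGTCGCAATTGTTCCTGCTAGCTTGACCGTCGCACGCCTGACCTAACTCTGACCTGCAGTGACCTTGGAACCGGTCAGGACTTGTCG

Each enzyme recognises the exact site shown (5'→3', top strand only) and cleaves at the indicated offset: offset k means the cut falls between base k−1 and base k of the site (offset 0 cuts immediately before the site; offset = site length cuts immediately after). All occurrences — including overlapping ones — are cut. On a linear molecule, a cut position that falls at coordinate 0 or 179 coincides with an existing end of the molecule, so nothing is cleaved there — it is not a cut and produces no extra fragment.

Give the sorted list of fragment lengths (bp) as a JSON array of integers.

[3,4,6,6,7,7,7,10,10,10,10,10,10,11,11,14,16,27]

Site scan:
  YnoVI (TGACCT, off=1): starts [9, 86, 130, 141, 151] → cuts [10, 87, 131, 142, 152]
  DwuX (ATCAT, off=2): starts [56] → cuts [58]
  EstII (TTGTT, off=1): starts [15, 60, 64, 70, 100] → cuts [16, 61, 65, 71, 101]
  GruV (GTCGC, off=1): starts [93, 120] → cuts [94, 121]
  WciX (TGCTAGCT, off=4): starts [23, 37, 47, 107] → cuts [27, 41, 51, 111]

Pooled cuts: [10, 16, 27, 41, 51, 58, 61, 65, 71, 87, 94, 101, 111, 121, 131, 142, 152]

Fragment lengths:
  [0,10): 10 bp
  [10,16): 6 bp
  [16,27): 11 bp
  [27,41): 14 bp
  [41,51): 10 bp
  [51,58): 7 bp
  [58,61): 3 bp
  [61,65): 4 bp
  [65,71): 6 bp
  [71,87): 16 bp
  [87,94): 7 bp
  [94,101): 7 bp
  [101,111): 10 bp
  [111,121): 10 bp
  [121,131): 10 bp
  [131,142): 11 bp
  [142,152): 10 bp
  [152,179): 27 bp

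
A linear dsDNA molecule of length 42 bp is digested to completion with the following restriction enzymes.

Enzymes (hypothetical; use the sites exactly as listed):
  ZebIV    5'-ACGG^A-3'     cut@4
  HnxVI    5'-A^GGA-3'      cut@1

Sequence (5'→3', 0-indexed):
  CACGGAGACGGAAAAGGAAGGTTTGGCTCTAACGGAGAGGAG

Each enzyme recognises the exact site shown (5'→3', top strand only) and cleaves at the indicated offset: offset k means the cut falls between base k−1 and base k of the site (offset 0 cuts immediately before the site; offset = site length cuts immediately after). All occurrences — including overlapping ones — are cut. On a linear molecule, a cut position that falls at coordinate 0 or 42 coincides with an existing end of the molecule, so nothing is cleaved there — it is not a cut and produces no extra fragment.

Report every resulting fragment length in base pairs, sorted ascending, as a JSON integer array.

[3,4,4,5,6,20]

Per-enzyme occurrences:
  ZebIV ACGGA/4: at [1, 7, 31] ⇒ [5, 11, 35]
  HnxVI AGGA/1: at [14, 37] ⇒ [15, 38]

All cut coordinates (distinct, sorted): [5, 11, 15, 35, 38]

Fragment lengths:
  [0,5): 5 bp
  [5,11): 6 bp
  [11,15): 4 bp
  [15,35): 20 bp
  [35,38): 3 bp
  [38,42): 4 bp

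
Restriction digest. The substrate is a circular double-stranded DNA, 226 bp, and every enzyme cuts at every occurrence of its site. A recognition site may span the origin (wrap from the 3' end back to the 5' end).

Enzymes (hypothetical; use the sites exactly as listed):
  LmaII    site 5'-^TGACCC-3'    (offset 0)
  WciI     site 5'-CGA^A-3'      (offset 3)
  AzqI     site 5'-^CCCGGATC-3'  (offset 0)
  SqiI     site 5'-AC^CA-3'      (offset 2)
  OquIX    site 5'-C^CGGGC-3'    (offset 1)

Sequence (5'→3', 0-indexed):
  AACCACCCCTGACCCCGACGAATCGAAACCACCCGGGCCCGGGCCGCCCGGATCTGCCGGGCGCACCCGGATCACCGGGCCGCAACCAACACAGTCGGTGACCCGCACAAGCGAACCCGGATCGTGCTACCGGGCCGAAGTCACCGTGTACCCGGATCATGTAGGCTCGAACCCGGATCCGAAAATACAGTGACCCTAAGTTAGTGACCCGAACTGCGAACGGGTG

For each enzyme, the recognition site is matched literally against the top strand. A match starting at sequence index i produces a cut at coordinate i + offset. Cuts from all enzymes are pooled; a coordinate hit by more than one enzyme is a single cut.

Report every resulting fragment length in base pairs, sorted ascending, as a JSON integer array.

[1,1,3,4,5,6,6,7,7,8,8,8,8,10,10,11,11,11,12,12,12,14,15,16,20]

Scan for sites:
  LmaII TGACCC/0: at [9, 98, 190, 204] ⇒ [9, 98, 190, 204]
  WciI CGAA/3: at [18, 23, 111, 135, 167, 179, 209, 216] ⇒ [21, 26, 114, 138, 170, 182, 212, 219]
  AzqI CCCGGATC/0: at [46, 65, 115, 150, 171] ⇒ [46, 65, 115, 150, 171]
  SqiI ACCA/2: at [1, 27, 84] ⇒ [3, 29, 86]
  OquIX CCGGGC/1: at [32, 38, 56, 74, 129] ⇒ [33, 39, 57, 75, 130]

Pooled cuts: [3, 9, 21, 26, 29, 33, 39, 46, 57, 65, 75, 86, 98, 114, 115, 130, 138, 150, 170, 171, 182, 190, 204, 212, 219]

Fragment lengths:
  3→9: 6 bp
  9→21: 12 bp
  21→26: 5 bp
  26→29: 3 bp
  29→33: 4 bp
  33→39: 6 bp
  39→46: 7 bp
  46→57: 11 bp
  57→65: 8 bp
  65→75: 10 bp
  75→86: 11 bp
  86→98: 12 bp
  98→114: 16 bp
  114→115: 1 bp
  115→130: 15 bp
  130→138: 8 bp
  138→150: 12 bp
  150→170: 20 bp
  170→171: 1 bp
  171→182: 11 bp
  182→190: 8 bp
  190→204: 14 bp
  204→212: 8 bp
  212→219: 7 bp
  219→3 (wrap): 226-219+3 = 10 bp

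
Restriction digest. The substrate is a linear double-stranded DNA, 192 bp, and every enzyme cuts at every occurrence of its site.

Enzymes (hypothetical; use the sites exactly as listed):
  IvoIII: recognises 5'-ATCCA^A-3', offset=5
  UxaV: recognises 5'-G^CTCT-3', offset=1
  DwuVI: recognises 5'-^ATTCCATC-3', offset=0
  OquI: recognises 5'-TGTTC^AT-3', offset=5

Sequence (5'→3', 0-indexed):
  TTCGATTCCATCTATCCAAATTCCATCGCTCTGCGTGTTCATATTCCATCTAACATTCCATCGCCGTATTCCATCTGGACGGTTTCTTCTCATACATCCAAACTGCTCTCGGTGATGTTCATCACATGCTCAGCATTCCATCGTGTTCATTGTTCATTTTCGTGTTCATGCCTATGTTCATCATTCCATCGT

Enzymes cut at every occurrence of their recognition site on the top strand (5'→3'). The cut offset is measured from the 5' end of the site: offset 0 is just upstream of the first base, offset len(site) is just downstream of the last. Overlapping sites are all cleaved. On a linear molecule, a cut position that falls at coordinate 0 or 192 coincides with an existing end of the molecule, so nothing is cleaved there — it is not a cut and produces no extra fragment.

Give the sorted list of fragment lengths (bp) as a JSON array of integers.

[1,2,3,4,5,7,9,10,12,12,12,12,13,14,14,14,15,33]

Site scan:
  IvoIII (ATCCAA, off=5): starts [13, 95] → cuts [18, 100]
  UxaV (GCTCT, off=1): starts [27, 104] → cuts [28, 105]
  DwuVI (ATTCCATC, off=0): starts [4, 19, 42, 54, 67, 134, 182] → cuts [4, 19, 42, 54, 67, 134, 182]
  OquI (TGTTCAT, off=5): starts [35, 115, 143, 150, 162, 174] → cuts [40, 120, 148, 155, 167, 179]

Pooled cuts: [4, 18, 19, 28, 40, 42, 54, 67, 100, 105, 120, 134, 148, 155, 167, 179, 182]

Fragment lengths:
  [0,4): 4 bp
  [4,18): 14 bp
  [18,19): 1 bp
  [19,28): 9 bp
  [28,40): 12 bp
  [40,42): 2 bp
  [42,54): 12 bp
  [54,67): 13 bp
  [67,100): 33 bp
  [100,105): 5 bp
  [105,120): 15 bp
  [120,134): 14 bp
  [134,148): 14 bp
  [148,155): 7 bp
  [155,167): 12 bp
  [167,179): 12 bp
  [179,182): 3 bp
  [182,192): 10 bp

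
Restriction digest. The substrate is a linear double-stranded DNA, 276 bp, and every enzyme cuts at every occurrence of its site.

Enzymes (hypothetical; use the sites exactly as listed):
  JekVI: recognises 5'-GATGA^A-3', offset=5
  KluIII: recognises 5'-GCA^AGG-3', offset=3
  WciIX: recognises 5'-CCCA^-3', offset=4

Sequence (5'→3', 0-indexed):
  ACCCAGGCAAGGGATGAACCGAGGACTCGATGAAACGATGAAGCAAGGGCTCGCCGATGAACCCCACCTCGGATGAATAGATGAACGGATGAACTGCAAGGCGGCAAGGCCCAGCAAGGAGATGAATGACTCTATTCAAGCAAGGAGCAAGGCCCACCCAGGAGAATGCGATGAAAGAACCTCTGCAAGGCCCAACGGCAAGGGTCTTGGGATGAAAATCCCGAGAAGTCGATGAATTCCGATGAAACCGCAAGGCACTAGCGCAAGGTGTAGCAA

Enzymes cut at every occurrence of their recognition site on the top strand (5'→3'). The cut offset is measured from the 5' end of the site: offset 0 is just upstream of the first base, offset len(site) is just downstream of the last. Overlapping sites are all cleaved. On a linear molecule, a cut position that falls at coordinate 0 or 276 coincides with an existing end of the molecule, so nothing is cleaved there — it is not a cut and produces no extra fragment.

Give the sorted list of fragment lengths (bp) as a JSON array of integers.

Per-enzyme occurrences:
  JekVI GATGAA/5: at [12, 28, 36, 55, 71, 79, 87, 120, 169, 210, 230, 240] ⇒ [17, 33, 41, 60, 76, 84, 92, 125, 174, 215, 235, 245]
  KluIII GCAAGG/3: at [6, 42, 95, 103, 113, 139, 146, 184, 197, 249, 262] ⇒ [9, 45, 98, 106, 116, 142, 149, 187, 200, 252, 265]
  WciIX CCCA/4: at [1, 62, 109, 152, 156, 190] ⇒ [5, 66, 113, 156, 160, 194]

All cut coordinates (distinct, sorted): [5, 9, 17, 33, 41, 45, 60, 66, 76, 84, 92, 98, 106, 113, 116, 125, 142, 149, 156, 160, 174, 187, 194, 200, 215, 235, 245, 252, 265]

Fragments:
  [0,5): 5 bp
  [5,9): 4 bp
  [9,17): 8 bp
  [17,33): 16 bp
  [33,41): 8 bp
  [41,45): 4 bp
  [45,60): 15 bp
  [60,66): 6 bp
  [66,76): 10 bp
  [76,84): 8 bp
  [84,92): 8 bp
  [92,98): 6 bp
  [98,106): 8 bp
  [106,113): 7 bp
  [113,116): 3 bp
  [116,125): 9 bp
  [125,142): 17 bp
  [142,149): 7 bp
  [149,156): 7 bp
  [156,160): 4 bp
  [160,174): 14 bp
  [174,187): 13 bp
  [187,194): 7 bp
  [194,200): 6 bp
  [200,215): 15 bp
  [215,235): 20 bp
  [235,245): 10 bp
  [245,252): 7 bp
  [252,265): 13 bp
  [265,276): 11 bp

[3,4,4,4,5,6,6,6,7,7,7,7,7,8,8,8,8,8,9,10,10,11,13,13,14,15,15,16,17,20]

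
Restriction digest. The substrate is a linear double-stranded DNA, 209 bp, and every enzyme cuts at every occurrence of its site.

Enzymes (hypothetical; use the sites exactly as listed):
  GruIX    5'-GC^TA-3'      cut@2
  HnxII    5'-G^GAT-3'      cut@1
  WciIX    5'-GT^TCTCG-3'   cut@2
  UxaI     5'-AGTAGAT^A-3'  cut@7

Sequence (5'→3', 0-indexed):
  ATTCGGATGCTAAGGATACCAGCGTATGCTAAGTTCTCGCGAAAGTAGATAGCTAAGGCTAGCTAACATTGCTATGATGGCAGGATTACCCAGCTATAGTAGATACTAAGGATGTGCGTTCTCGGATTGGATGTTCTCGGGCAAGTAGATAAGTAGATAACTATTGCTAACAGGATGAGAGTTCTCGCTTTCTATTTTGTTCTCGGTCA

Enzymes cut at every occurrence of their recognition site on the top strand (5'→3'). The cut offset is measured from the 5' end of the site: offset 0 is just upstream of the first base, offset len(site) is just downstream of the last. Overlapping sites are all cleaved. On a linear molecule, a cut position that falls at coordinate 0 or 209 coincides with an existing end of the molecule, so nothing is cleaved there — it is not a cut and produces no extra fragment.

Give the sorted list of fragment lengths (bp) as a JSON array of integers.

Site scan:
  GruIX GCTA/2: at [8, 27, 51, 57, 61, 70, 92, 165] ⇒ [10, 29, 53, 59, 63, 72, 94, 167]
  HnxII GGAT/1: at [4, 13, 82, 109, 123, 128, 172] ⇒ [5, 14, 83, 110, 124, 129, 173]
  WciIX GTTCTCG/2: at [32, 117, 132, 180, 198] ⇒ [34, 119, 134, 182, 200]
  UxaI AGTAGATA/7: at [43, 97, 143, 151] ⇒ [50, 104, 150, 158]

Pooled cuts: [5, 10, 14, 29, 34, 50, 53, 59, 63, 72, 83, 94, 104, 110, 119, 124, 129, 134, 150, 158, 167, 173, 182, 200]

Fragments:
  [0,5): 5 bp
  [5,10): 5 bp
  [10,14): 4 bp
  [14,29): 15 bp
  [29,34): 5 bp
  [34,50): 16 bp
  [50,53): 3 bp
  [53,59): 6 bp
  [59,63): 4 bp
  [63,72): 9 bp
  [72,83): 11 bp
  [83,94): 11 bp
  [94,104): 10 bp
  [104,110): 6 bp
  [110,119): 9 bp
  [119,124): 5 bp
  [124,129): 5 bp
  [129,134): 5 bp
  [134,150): 16 bp
  [150,158): 8 bp
  [158,167): 9 bp
  [167,173): 6 bp
  [173,182): 9 bp
  [182,200): 18 bp
  [200,209): 9 bp

[3,4,4,5,5,5,5,5,5,6,6,6,8,9,9,9,9,9,10,11,11,15,16,16,18]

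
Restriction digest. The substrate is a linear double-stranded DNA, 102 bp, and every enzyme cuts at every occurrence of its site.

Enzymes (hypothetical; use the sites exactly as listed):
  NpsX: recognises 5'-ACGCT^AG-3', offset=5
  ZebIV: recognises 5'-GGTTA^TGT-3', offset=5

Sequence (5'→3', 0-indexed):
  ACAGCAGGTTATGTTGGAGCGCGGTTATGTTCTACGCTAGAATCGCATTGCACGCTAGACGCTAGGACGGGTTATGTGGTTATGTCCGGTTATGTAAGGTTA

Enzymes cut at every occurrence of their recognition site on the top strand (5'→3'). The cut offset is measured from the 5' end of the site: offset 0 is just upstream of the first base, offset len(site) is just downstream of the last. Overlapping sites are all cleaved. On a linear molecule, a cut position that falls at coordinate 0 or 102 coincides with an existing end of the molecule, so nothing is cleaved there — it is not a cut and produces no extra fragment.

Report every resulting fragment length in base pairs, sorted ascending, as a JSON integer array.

Scan for sites:
  NpsX (ACGCTAG, off=5): starts [33, 51, 58] → cuts [38, 56, 63]
  ZebIV (GGTTATGT, off=5): starts [6, 22, 69, 77, 87] → cuts [11, 27, 74, 82, 92]

All cut coordinates (distinct, sorted): [11, 27, 38, 56, 63, 74, 82, 92]

Fragments:
  [0,11): 11 bp
  [11,27): 16 bp
  [27,38): 11 bp
  [38,56): 18 bp
  [56,63): 7 bp
  [63,74): 11 bp
  [74,82): 8 bp
  [82,92): 10 bp
  [92,102): 10 bp

[7,8,10,10,11,11,11,16,18]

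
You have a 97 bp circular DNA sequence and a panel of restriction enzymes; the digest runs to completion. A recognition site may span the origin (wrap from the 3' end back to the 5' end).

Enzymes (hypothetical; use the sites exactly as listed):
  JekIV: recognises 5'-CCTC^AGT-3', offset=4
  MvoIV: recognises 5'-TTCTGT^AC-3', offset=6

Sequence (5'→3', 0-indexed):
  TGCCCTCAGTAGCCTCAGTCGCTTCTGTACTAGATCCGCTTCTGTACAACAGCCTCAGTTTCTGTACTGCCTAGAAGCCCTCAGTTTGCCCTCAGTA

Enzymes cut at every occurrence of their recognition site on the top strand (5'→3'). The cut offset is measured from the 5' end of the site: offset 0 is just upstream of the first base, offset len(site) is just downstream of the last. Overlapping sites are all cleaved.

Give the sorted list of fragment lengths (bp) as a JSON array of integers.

Site scan:
  JekIV (CCTCAGT, off=4): starts [3, 12, 52, 78, 89] → cuts [7, 16, 56, 82, 93]
  MvoIV (TTCTGTAC, off=6): starts [22, 39, 59] → cuts [28, 45, 65]

Pooled cuts: [7, 16, 28, 45, 56, 65, 82, 93]

Fragment lengths:
  7→16: 9 bp
  16→28: 12 bp
  28→45: 17 bp
  45→56: 11 bp
  56→65: 9 bp
  65→82: 17 bp
  82→93: 11 bp
  93→7 (wrap): 97-93+7 = 11 bp

[9,9,11,11,11,12,17,17]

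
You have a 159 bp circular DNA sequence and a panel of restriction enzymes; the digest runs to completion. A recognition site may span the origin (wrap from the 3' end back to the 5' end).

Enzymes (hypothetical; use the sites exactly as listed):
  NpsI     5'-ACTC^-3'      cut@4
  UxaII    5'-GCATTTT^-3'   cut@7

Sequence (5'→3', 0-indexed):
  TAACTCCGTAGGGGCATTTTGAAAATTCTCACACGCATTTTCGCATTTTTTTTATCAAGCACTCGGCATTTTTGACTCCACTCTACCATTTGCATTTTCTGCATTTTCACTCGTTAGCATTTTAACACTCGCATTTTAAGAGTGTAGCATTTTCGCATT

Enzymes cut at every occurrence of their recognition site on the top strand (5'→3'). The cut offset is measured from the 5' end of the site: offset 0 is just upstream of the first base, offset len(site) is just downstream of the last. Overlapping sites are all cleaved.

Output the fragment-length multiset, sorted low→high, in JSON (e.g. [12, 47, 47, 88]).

Scan for sites:
  NpsI ACTC/4: at [2, 60, 74, 79, 108, 126] ⇒ [6, 64, 78, 83, 112, 130]
  UxaII GCATTTT/7: at [13, 34, 42, 65, 91, 100, 116, 130, 146] ⇒ [20, 41, 49, 72, 98, 107, 123, 137, 153]

Pooled cuts: [6, 20, 41, 49, 64, 72, 78, 83, 98, 107, 112, 123, 130, 137, 153]

Fragments:
  6→20: 14 bp
  20→41: 21 bp
  41→49: 8 bp
  49→64: 15 bp
  64→72: 8 bp
  72→78: 6 bp
  78→83: 5 bp
  83→98: 15 bp
  98→107: 9 bp
  107→112: 5 bp
  112→123: 11 bp
  123→130: 7 bp
  130→137: 7 bp
  137→153: 16 bp
  153→6 (wrap): 159-153+6 = 12 bp

[5,5,6,7,7,8,8,9,11,12,14,15,15,16,21]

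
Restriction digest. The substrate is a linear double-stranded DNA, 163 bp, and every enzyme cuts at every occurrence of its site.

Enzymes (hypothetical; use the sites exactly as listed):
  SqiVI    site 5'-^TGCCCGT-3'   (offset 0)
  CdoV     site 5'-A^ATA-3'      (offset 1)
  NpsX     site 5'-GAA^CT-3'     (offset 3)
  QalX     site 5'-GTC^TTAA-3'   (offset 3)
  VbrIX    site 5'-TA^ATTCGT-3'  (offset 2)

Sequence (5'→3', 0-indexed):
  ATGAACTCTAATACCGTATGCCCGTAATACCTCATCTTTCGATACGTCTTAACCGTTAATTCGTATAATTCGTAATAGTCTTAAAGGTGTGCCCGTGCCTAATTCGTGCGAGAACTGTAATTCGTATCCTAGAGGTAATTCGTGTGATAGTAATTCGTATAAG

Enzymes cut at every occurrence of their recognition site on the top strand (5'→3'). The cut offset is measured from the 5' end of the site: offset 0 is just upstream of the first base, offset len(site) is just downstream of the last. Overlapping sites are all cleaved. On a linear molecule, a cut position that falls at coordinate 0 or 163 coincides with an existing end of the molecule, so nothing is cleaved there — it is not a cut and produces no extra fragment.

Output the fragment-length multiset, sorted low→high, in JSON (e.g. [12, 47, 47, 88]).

[5,5,5,6,7,8,8,9,9,10,11,12,13,15,18,22]

Per-enzyme occurrences:
  SqiVI TGCCCGT/0: at [18, 89] ⇒ [18, 89]
  CdoV AATA/1: at [9, 25, 73] ⇒ [10, 26, 74]
  NpsX GAACT/3: at [2, 111] ⇒ [5, 114]
  QalX GTCTTAA/3: at [45, 77] ⇒ [48, 80]
  VbrIX TAATTCGT/2: at [56, 65, 99, 117, 135, 150] ⇒ [58, 67, 101, 119, 137, 152]

Pooled cuts: [5, 10, 18, 26, 48, 58, 67, 74, 80, 89, 101, 114, 119, 137, 152]

Fragments:
  [0,5): 5 bp
  [5,10): 5 bp
  [10,18): 8 bp
  [18,26): 8 bp
  [26,48): 22 bp
  [48,58): 10 bp
  [58,67): 9 bp
  [67,74): 7 bp
  [74,80): 6 bp
  [80,89): 9 bp
  [89,101): 12 bp
  [101,114): 13 bp
  [114,119): 5 bp
  [119,137): 18 bp
  [137,152): 15 bp
  [152,163): 11 bp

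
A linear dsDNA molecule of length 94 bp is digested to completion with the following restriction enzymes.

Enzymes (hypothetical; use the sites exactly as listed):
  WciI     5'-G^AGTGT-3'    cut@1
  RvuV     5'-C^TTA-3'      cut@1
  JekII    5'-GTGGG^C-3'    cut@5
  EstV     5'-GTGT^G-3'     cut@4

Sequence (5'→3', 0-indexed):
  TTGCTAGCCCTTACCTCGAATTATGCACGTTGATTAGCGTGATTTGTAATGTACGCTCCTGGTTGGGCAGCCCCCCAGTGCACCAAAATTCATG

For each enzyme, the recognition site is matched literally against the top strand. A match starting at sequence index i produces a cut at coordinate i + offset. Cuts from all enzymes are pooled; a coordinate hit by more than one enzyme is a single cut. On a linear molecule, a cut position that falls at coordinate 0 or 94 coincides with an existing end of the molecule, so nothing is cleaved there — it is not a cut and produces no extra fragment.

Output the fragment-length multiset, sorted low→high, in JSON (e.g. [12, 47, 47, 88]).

Site scan:
  WciI (GAGTGT, off=1): no sites
  RvuV (CTTA, off=1): starts [9] → cuts [10]
  JekII (GTGGGC, off=5): no sites
  EstV (GTGTG, off=4): no sites

Pooled cuts: [10]

Fragments:
  [0,10): 10 bp
  [10,94): 84 bp

[10,84]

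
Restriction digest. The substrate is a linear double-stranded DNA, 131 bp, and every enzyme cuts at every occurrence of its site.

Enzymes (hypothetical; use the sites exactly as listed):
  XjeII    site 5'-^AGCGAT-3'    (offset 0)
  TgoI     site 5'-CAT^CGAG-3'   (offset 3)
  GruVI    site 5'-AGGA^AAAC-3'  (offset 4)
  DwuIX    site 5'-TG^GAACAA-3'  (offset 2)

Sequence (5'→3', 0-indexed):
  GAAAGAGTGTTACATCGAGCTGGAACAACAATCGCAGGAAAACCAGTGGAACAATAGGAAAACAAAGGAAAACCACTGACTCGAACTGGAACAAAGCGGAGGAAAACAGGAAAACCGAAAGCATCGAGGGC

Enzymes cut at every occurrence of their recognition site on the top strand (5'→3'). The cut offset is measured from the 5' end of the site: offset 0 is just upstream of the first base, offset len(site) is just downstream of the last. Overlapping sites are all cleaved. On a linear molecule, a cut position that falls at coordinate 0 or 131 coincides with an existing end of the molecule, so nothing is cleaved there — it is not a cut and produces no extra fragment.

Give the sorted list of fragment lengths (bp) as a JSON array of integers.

[7,7,8,9,10,11,13,15,15,17,19]

Per-enzyme occurrences:
  XjeII (AGCGAT, off=0): no sites
  TgoI (CATCGAG, off=3): starts [12, 121] → cuts [15, 124]
  GruVI (AGGAAAAC, off=4): starts [35, 55, 65, 99, 107] → cuts [39, 59, 69, 103, 111]
  DwuIX (TGGAACAA, off=2): starts [20, 46, 86] → cuts [22, 48, 88]

All cut coordinates (distinct, sorted): [15, 22, 39, 48, 59, 69, 88, 103, 111, 124]

Fragments:
  [0,15): 15 bp
  [15,22): 7 bp
  [22,39): 17 bp
  [39,48): 9 bp
  [48,59): 11 bp
  [59,69): 10 bp
  [69,88): 19 bp
  [88,103): 15 bp
  [103,111): 8 bp
  [111,124): 13 bp
  [124,131): 7 bp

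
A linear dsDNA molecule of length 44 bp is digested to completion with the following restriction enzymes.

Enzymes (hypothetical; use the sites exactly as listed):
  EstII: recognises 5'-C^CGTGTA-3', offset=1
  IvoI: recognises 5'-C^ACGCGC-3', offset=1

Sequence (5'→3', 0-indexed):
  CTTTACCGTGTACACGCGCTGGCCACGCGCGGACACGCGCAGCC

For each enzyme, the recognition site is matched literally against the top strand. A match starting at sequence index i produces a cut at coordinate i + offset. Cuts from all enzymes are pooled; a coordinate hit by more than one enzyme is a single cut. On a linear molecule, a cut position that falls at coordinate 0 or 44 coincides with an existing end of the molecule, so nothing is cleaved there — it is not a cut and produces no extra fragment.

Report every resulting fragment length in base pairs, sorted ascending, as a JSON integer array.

[6,7,10,10,11]

Site scan:
  EstII (CCGTGTA, off=1): starts [5] → cuts [6]
  IvoI (CACGCGC, off=1): starts [12, 23, 33] → cuts [13, 24, 34]

All cut coordinates (distinct, sorted): [6, 13, 24, 34]

Fragment lengths:
  [0,6): 6 bp
  [6,13): 7 bp
  [13,24): 11 bp
  [24,34): 10 bp
  [34,44): 10 bp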